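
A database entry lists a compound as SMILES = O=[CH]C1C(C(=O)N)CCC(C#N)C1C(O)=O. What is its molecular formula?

Walk through each heavy atom and fill implicit hydrogens from standard valence (C 4, N 3, O 2, S 2, halogen 1):
  atom 1: O, bond orders sum to 2 (valence 2) → 0 H
  atom 2: C with explicit H count 1
  atom 3: C, bond orders sum to 3 (valence 4) → 1 H
  atom 4: C, bond orders sum to 3 (valence 4) → 1 H
  atom 5: C, bond orders sum to 4 (valence 4) → 0 H
  atom 6: O, bond orders sum to 2 (valence 2) → 0 H
  atom 7: N, bond orders sum to 1 (valence 3) → 2 H
  atom 8: C, bond orders sum to 2 (valence 4) → 2 H
  atom 9: C, bond orders sum to 2 (valence 4) → 2 H
  atom 10: C, bond orders sum to 3 (valence 4) → 1 H
  atom 11: C, bond orders sum to 4 (valence 4) → 0 H
  atom 12: N, bond orders sum to 3 (valence 3) → 0 H
  atom 13: C, bond orders sum to 3 (valence 4) → 1 H
  atom 14: C, bond orders sum to 4 (valence 4) → 0 H
  atom 15: O, bond orders sum to 1 (valence 2) → 1 H
  atom 16: O, bond orders sum to 2 (valence 2) → 0 H
Totals → C:10, H:12, N:2, O:4.
In Hill order: C10H12N2O4.

C10H12N2O4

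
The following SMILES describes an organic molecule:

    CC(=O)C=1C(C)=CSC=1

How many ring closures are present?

1

In SMILES, each pair of matching ring-closure digits denotes one ring-closing bond; the number of such bonds equals the number of independent rings.
Ring-closure bonds here: 1.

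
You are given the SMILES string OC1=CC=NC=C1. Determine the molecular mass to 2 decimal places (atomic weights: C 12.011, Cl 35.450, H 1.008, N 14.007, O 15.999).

First, the molecular formula is C5H5NO (counting implicit H from valence).
  C: 5 × 12.011 = 60.055
  H: 5 × 1.008 = 5.040
  N: 1 × 14.007 = 14.007
  O: 1 × 15.999 = 15.999
Sum: 5×12.011 + 5×1.008 + 1×14.007 + 1×15.999 = 95.101 → 95.10 g/mol.

95.10 g/mol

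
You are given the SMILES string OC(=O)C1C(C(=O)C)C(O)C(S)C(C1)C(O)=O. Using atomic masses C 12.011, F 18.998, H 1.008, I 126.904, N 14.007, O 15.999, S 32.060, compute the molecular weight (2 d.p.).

262.28 g/mol

First, the molecular formula is C10H14O6S (counting implicit H from valence).
  C: 10 × 12.011 = 120.110
  H: 14 × 1.008 = 14.112
  O: 6 × 15.999 = 95.994
  S: 1 × 32.060 = 32.060
Sum: 10×12.011 + 14×1.008 + 6×15.999 + 1×32.060 = 262.276 → 262.28 g/mol.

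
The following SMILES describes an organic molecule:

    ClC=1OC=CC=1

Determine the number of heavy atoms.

Every atom symbol written in the SMILES (organic subset) is one heavy atom; implicit H are not written.
Heavy atoms by element → C:4, Cl:1, O:1.
Total: 6.

6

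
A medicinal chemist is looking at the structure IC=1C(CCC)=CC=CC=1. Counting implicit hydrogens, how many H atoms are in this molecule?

Walk through each heavy atom and fill implicit hydrogens from standard valence (C 4, N 3, O 2, S 2, halogen 1):
  atom 1: I (halogen, monovalent) → 0 H
  atom 2: C, bond orders sum to 4 (valence 4) → 0 H
  atom 3: C, bond orders sum to 4 (valence 4) → 0 H
  atom 4: C, bond orders sum to 2 (valence 4) → 2 H
  atom 5: C, bond orders sum to 2 (valence 4) → 2 H
  atom 6: C, bond orders sum to 1 (valence 4) → 3 H
  atom 7: C, bond orders sum to 3 (valence 4) → 1 H
  atom 8: C, bond orders sum to 3 (valence 4) → 1 H
  atom 9: C, bond orders sum to 3 (valence 4) → 1 H
  atom 10: C, bond orders sum to 3 (valence 4) → 1 H
Total hydrogens: 11.

11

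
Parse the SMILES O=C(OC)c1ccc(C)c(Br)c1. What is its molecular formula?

C9H9BrO2

Walk through each heavy atom and fill implicit hydrogens from standard valence (C 4, N 3, O 2, S 2, halogen 1); for lowercase aromatic atoms, an aromatic c carries 1 H when it has two neighbours and 0 H with three, and aromatic n carries 0 H:
  atom 1: O, bond orders sum to 2 (valence 2) → 0 H
  atom 2: C, bond orders sum to 4 (valence 4) → 0 H
  atom 3: O, bond orders sum to 2 (valence 2) → 0 H
  atom 4: C, bond orders sum to 1 (valence 4) → 3 H
  atom 5: aromatic c, 3 neighbours → 0 H
  atom 6: aromatic c, 2 neighbours → 1 H
  atom 7: aromatic c, 2 neighbours → 1 H
  atom 8: aromatic c, 3 neighbours → 0 H
  atom 9: C, bond orders sum to 1 (valence 4) → 3 H
  atom 10: aromatic c, 3 neighbours → 0 H
  atom 11: Br (halogen, monovalent) → 0 H
  atom 12: aromatic c, 2 neighbours → 1 H
Totals → C:9, H:9, Br:1, O:2.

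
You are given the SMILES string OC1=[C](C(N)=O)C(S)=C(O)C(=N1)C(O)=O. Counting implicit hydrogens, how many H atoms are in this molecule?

Walk through each heavy atom and fill implicit hydrogens from standard valence (C 4, N 3, O 2, S 2, halogen 1):
  atom 1: O, bond orders sum to 1 (valence 2) → 1 H
  atom 2: C, bond orders sum to 4 (valence 4) → 0 H
  atom 3: C with explicit H count 0
  atom 4: C, bond orders sum to 4 (valence 4) → 0 H
  atom 5: N, bond orders sum to 1 (valence 3) → 2 H
  atom 6: O, bond orders sum to 2 (valence 2) → 0 H
  atom 7: C, bond orders sum to 4 (valence 4) → 0 H
  atom 8: S, bond orders sum to 1 (valence 2) → 1 H
  atom 9: C, bond orders sum to 4 (valence 4) → 0 H
  atom 10: O, bond orders sum to 1 (valence 2) → 1 H
  atom 11: C, bond orders sum to 4 (valence 4) → 0 H
  atom 12: N, bond orders sum to 3 (valence 3) → 0 H
  atom 13: C, bond orders sum to 4 (valence 4) → 0 H
  atom 14: O, bond orders sum to 1 (valence 2) → 1 H
  atom 15: O, bond orders sum to 2 (valence 2) → 0 H
Total hydrogens: 6.

6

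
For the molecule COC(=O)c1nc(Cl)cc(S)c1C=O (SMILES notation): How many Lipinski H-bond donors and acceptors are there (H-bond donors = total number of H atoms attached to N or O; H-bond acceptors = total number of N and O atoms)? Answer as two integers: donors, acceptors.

0, 4

Donors: find every N or O and count the H atoms it carries.
  atom 2 (O): bond orders sum to 2 → 0 H
  atom 4 (O): bond orders sum to 2 → 0 H
  atom 6 (N): bond orders sum to 3 → 0 H
  atom 14 (O): bond orders sum to 2 → 0 H
Lipinski HBD = 0.
Acceptors: N atoms = 1, O atoms = 3 → HBA = 4.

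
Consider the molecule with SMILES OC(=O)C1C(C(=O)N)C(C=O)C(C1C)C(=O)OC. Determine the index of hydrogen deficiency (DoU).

5

Degree of unsaturation = (number of rings) + (number of π bonds).
Ring closures in the SMILES: 1.
π bonds: 4 double bonds (each 1 DoU) → 4 DoU from unsaturation.
Total DoU = 1 + 4 = 5.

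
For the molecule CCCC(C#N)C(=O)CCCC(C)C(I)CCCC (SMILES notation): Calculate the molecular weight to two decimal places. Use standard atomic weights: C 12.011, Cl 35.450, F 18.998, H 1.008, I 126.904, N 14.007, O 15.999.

First, the molecular formula is C16H28INO (counting implicit H from valence).
  C: 16 × 12.011 = 192.176
  H: 28 × 1.008 = 28.224
  I: 1 × 126.904 = 126.904
  N: 1 × 14.007 = 14.007
  O: 1 × 15.999 = 15.999
Sum: 16×12.011 + 28×1.008 + 1×126.904 + 1×14.007 + 1×15.999 = 377.310 → 377.31 g/mol.

377.31 g/mol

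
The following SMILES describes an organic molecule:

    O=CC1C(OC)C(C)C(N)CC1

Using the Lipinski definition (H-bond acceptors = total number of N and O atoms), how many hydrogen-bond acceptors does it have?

N atoms: 1; O atoms: 2.
Lipinski HBA = 1 + 2 = 3.

3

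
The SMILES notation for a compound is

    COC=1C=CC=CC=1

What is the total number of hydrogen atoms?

8

Walk through each heavy atom and fill implicit hydrogens from standard valence (C 4, N 3, O 2, S 2, halogen 1):
  atom 1: C, bond orders sum to 1 (valence 4) → 3 H
  atom 2: O, bond orders sum to 2 (valence 2) → 0 H
  atom 3: C, bond orders sum to 4 (valence 4) → 0 H
  atom 4: C, bond orders sum to 3 (valence 4) → 1 H
  atom 5: C, bond orders sum to 3 (valence 4) → 1 H
  atom 6: C, bond orders sum to 3 (valence 4) → 1 H
  atom 7: C, bond orders sum to 3 (valence 4) → 1 H
  atom 8: C, bond orders sum to 3 (valence 4) → 1 H
Total hydrogens: 8.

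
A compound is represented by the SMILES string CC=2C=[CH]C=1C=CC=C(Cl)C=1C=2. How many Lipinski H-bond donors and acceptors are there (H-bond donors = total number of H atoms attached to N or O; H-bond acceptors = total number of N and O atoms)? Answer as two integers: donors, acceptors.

0, 0

Donors: find every N or O and count the H atoms it carries.
  (no N or O atoms present)
Lipinski HBD = 0.
Acceptors: N atoms = 0, O atoms = 0 → HBA = 0.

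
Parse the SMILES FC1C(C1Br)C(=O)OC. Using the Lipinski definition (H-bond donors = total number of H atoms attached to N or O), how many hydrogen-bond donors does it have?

Donors: find every N or O and count the H atoms it carries.
  atom 7 (O): bond orders sum to 2 → 0 H
  atom 8 (O): bond orders sum to 2 → 0 H
Lipinski HBD = 0.

0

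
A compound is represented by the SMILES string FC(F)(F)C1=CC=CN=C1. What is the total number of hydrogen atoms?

4

Walk through each heavy atom and fill implicit hydrogens from standard valence (C 4, N 3, O 2, S 2, halogen 1):
  atom 1: F (halogen, monovalent) → 0 H
  atom 2: C, bond orders sum to 4 (valence 4) → 0 H
  atom 3: F (halogen, monovalent) → 0 H
  atom 4: F (halogen, monovalent) → 0 H
  atom 5: C, bond orders sum to 4 (valence 4) → 0 H
  atom 6: C, bond orders sum to 3 (valence 4) → 1 H
  atom 7: C, bond orders sum to 3 (valence 4) → 1 H
  atom 8: C, bond orders sum to 3 (valence 4) → 1 H
  atom 9: N, bond orders sum to 3 (valence 3) → 0 H
  atom 10: C, bond orders sum to 3 (valence 4) → 1 H
Total hydrogens: 4.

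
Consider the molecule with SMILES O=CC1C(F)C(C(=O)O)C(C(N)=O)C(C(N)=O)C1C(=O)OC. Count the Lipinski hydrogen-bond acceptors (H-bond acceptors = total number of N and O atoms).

9

N atoms: 2; O atoms: 7.
Lipinski HBA = 2 + 7 = 9.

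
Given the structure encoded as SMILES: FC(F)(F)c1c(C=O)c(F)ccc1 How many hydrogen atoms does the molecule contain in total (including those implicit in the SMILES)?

Walk through each heavy atom and fill implicit hydrogens from standard valence (C 4, N 3, O 2, S 2, halogen 1); for lowercase aromatic atoms, an aromatic c carries 1 H when it has two neighbours and 0 H with three, and aromatic n carries 0 H:
  atom 1: F (halogen, monovalent) → 0 H
  atom 2: C, bond orders sum to 4 (valence 4) → 0 H
  atom 3: F (halogen, monovalent) → 0 H
  atom 4: F (halogen, monovalent) → 0 H
  atom 5: aromatic c, 3 neighbours → 0 H
  atom 6: aromatic c, 3 neighbours → 0 H
  atom 7: C, bond orders sum to 3 (valence 4) → 1 H
  atom 8: O, bond orders sum to 2 (valence 2) → 0 H
  atom 9: aromatic c, 3 neighbours → 0 H
  atom 10: F (halogen, monovalent) → 0 H
  atom 11: aromatic c, 2 neighbours → 1 H
  atom 12: aromatic c, 2 neighbours → 1 H
  atom 13: aromatic c, 2 neighbours → 1 H
Total hydrogens: 4.

4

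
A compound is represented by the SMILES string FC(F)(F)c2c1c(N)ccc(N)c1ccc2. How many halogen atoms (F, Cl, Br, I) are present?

Halogen atoms appear at heavy-atom positions 1, 3, 4 (3×F).
Other groups present: 2 primary amine.
Halogen count: 3.

3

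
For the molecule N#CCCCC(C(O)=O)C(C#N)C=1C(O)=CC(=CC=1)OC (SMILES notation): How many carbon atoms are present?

Count every carbon token in the SMILES (each C, including those in ring-closure positions and inside branches).
Carbon count: 15.

15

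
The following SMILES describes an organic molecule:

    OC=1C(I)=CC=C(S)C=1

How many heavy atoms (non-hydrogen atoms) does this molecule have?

Every atom symbol written in the SMILES (organic subset) is one heavy atom; implicit H are not written.
Heavy atoms by element → C:6, I:1, O:1, S:1.
Total: 9.

9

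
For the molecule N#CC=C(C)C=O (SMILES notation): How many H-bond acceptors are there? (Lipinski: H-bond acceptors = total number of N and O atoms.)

2

N atoms: 1; O atoms: 1.
Lipinski HBA = 1 + 1 = 2.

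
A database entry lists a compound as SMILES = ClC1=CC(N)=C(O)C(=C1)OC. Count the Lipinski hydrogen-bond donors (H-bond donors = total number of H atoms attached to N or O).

Donors: find every N or O and count the H atoms it carries.
  atom 5 (N): bond orders sum to 1 → 2 H
  atom 7 (O): bond orders sum to 1 → 1 H
  atom 10 (O): bond orders sum to 2 → 0 H
Lipinski HBD = 3.

3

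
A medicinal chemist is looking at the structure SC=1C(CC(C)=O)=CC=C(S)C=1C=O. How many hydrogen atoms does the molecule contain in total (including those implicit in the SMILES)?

10

Walk through each heavy atom and fill implicit hydrogens from standard valence (C 4, N 3, O 2, S 2, halogen 1):
  atom 1: S, bond orders sum to 1 (valence 2) → 1 H
  atom 2: C, bond orders sum to 4 (valence 4) → 0 H
  atom 3: C, bond orders sum to 4 (valence 4) → 0 H
  atom 4: C, bond orders sum to 2 (valence 4) → 2 H
  atom 5: C, bond orders sum to 4 (valence 4) → 0 H
  atom 6: C, bond orders sum to 1 (valence 4) → 3 H
  atom 7: O, bond orders sum to 2 (valence 2) → 0 H
  atom 8: C, bond orders sum to 3 (valence 4) → 1 H
  atom 9: C, bond orders sum to 3 (valence 4) → 1 H
  atom 10: C, bond orders sum to 4 (valence 4) → 0 H
  atom 11: S, bond orders sum to 1 (valence 2) → 1 H
  atom 12: C, bond orders sum to 4 (valence 4) → 0 H
  atom 13: C, bond orders sum to 3 (valence 4) → 1 H
  atom 14: O, bond orders sum to 2 (valence 2) → 0 H
Total hydrogens: 10.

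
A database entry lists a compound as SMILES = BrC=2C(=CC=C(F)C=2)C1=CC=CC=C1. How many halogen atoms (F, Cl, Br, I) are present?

Halogen atoms appear at heavy-atom positions 1, 7 (1×Br, 1×F).
Halogen count: 2.

2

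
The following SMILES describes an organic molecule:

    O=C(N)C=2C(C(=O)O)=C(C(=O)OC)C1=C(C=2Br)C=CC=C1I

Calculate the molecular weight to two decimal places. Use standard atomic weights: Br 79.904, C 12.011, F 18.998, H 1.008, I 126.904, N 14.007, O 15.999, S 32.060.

478.04 g/mol

First, the molecular formula is C14H9BrINO5 (counting implicit H from valence).
  Br: 1 × 79.904 = 79.904
  C: 14 × 12.011 = 168.154
  H: 9 × 1.008 = 9.072
  I: 1 × 126.904 = 126.904
  N: 1 × 14.007 = 14.007
  O: 5 × 15.999 = 79.995
Sum: 1×79.904 + 14×12.011 + 9×1.008 + 1×126.904 + 1×14.007 + 5×15.999 = 478.036 → 478.04 g/mol.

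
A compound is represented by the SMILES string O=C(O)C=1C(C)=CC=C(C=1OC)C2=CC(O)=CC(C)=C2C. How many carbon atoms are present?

17

Count every carbon token in the SMILES (each C, including those in ring-closure positions and inside branches).
Carbon count: 17.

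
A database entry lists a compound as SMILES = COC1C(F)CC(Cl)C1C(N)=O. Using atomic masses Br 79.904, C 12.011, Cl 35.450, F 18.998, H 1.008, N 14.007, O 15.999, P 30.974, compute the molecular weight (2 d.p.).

First, the molecular formula is C7H11ClFNO2 (counting implicit H from valence).
  C: 7 × 12.011 = 84.077
  Cl: 1 × 35.450 = 35.450
  F: 1 × 18.998 = 18.998
  H: 11 × 1.008 = 11.088
  N: 1 × 14.007 = 14.007
  O: 2 × 15.999 = 31.998
Sum: 7×12.011 + 1×35.450 + 1×18.998 + 11×1.008 + 1×14.007 + 2×15.999 = 195.618 → 195.62 g/mol.

195.62 g/mol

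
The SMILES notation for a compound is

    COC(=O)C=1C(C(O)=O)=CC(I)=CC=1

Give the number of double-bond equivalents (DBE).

Molecular formula: C9H7IO4.
DoU = (2C + 2 + N − H − X) / 2, where X is the halogen count and O/S are ignored.
    = (2·9 + 2 + 0 − 7 − 1) / 2 = 12 / 2 = 6.

6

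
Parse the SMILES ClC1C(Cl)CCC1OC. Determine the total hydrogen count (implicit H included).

Walk through each heavy atom and fill implicit hydrogens from standard valence (C 4, N 3, O 2, S 2, halogen 1):
  atom 1: Cl (halogen, monovalent) → 0 H
  atom 2: C, bond orders sum to 3 (valence 4) → 1 H
  atom 3: C, bond orders sum to 3 (valence 4) → 1 H
  atom 4: Cl (halogen, monovalent) → 0 H
  atom 5: C, bond orders sum to 2 (valence 4) → 2 H
  atom 6: C, bond orders sum to 2 (valence 4) → 2 H
  atom 7: C, bond orders sum to 3 (valence 4) → 1 H
  atom 8: O, bond orders sum to 2 (valence 2) → 0 H
  atom 9: C, bond orders sum to 1 (valence 4) → 3 H
Total hydrogens: 10.

10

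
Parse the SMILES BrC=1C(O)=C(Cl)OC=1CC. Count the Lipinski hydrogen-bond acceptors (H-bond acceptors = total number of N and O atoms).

2

N atoms: 0; O atoms: 2.
Lipinski HBA = 0 + 2 = 2.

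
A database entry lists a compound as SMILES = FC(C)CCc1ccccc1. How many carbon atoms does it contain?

Count every carbon token in the SMILES (each C, including those in ring-closure positions and inside branches).
Carbon count: 10.

10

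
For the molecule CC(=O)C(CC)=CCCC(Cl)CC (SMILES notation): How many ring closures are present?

In SMILES, each pair of matching ring-closure digits denotes one ring-closing bond; the number of such bonds equals the number of independent rings.
Ring-closure bonds here: 0.

0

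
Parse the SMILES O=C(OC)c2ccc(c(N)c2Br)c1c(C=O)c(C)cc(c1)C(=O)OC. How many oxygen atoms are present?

5

Scan the SMILES for O atoms (remember two-letter symbols like Cl and Br are single atoms).
Oxygen count: 5.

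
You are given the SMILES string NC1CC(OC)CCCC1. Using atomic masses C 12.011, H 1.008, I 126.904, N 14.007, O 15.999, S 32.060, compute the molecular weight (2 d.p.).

143.23 g/mol

First, the molecular formula is C8H17NO (counting implicit H from valence).
  C: 8 × 12.011 = 96.088
  H: 17 × 1.008 = 17.136
  N: 1 × 14.007 = 14.007
  O: 1 × 15.999 = 15.999
Sum: 8×12.011 + 17×1.008 + 1×14.007 + 1×15.999 = 143.230 → 143.23 g/mol.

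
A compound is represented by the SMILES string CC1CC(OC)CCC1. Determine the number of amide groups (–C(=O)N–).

0

Scan the SMILES for the amide motif — none present.
Groups that are present: 1 ether.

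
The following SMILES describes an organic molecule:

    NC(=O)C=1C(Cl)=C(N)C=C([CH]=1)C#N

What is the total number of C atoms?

8

Count every carbon token in the SMILES (each C, including those in ring-closure positions and inside branches).
Carbon count: 8.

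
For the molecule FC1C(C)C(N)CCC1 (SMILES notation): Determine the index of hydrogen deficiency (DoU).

Molecular formula: C7H14FN.
DoU = (2C + 2 + N − H − X) / 2, where X is the halogen count and O/S are ignored.
    = (2·7 + 2 + 1 − 14 − 1) / 2 = 2 / 2 = 1.

1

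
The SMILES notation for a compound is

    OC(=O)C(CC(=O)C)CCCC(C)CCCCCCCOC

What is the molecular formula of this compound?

C18H34O4

Walk through each heavy atom and fill implicit hydrogens from standard valence (C 4, N 3, O 2, S 2, halogen 1):
  atom 1: O, bond orders sum to 1 (valence 2) → 1 H
  atom 2: C, bond orders sum to 4 (valence 4) → 0 H
  atom 3: O, bond orders sum to 2 (valence 2) → 0 H
  atom 4: C, bond orders sum to 3 (valence 4) → 1 H
  atom 5: C, bond orders sum to 2 (valence 4) → 2 H
  atom 6: C, bond orders sum to 4 (valence 4) → 0 H
  atom 7: O, bond orders sum to 2 (valence 2) → 0 H
  atom 8: C, bond orders sum to 1 (valence 4) → 3 H
  atom 9: C, bond orders sum to 2 (valence 4) → 2 H
  atom 10: C, bond orders sum to 2 (valence 4) → 2 H
  atom 11: C, bond orders sum to 2 (valence 4) → 2 H
  atom 12: C, bond orders sum to 3 (valence 4) → 1 H
  atom 13: C, bond orders sum to 1 (valence 4) → 3 H
  atom 14: C, bond orders sum to 2 (valence 4) → 2 H
  atom 15: C, bond orders sum to 2 (valence 4) → 2 H
  atom 16: C, bond orders sum to 2 (valence 4) → 2 H
  atom 17: C, bond orders sum to 2 (valence 4) → 2 H
  atom 18: C, bond orders sum to 2 (valence 4) → 2 H
  atom 19: C, bond orders sum to 2 (valence 4) → 2 H
  atom 20: C, bond orders sum to 2 (valence 4) → 2 H
  atom 21: O, bond orders sum to 2 (valence 2) → 0 H
  atom 22: C, bond orders sum to 1 (valence 4) → 3 H
Totals → C:18, H:34, O:4.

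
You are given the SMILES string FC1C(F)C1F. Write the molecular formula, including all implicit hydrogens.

C3H3F3

Walk through each heavy atom and fill implicit hydrogens from standard valence (C 4, N 3, O 2, S 2, halogen 1):
  atom 1: F (halogen, monovalent) → 0 H
  atom 2: C, bond orders sum to 3 (valence 4) → 1 H
  atom 3: C, bond orders sum to 3 (valence 4) → 1 H
  atom 4: F (halogen, monovalent) → 0 H
  atom 5: C, bond orders sum to 3 (valence 4) → 1 H
  atom 6: F (halogen, monovalent) → 0 H
Totals → C:3, H:3, F:3.
In Hill order: C3H3F3.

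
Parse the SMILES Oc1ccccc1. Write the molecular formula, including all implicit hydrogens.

C6H6O

Walk through each heavy atom and fill implicit hydrogens from standard valence (C 4, N 3, O 2, S 2, halogen 1); for lowercase aromatic atoms, an aromatic c carries 1 H when it has two neighbours and 0 H with three, and aromatic n carries 0 H:
  atom 1: O, bond orders sum to 1 (valence 2) → 1 H
  atom 2: aromatic c, 3 neighbours → 0 H
  atom 3: aromatic c, 2 neighbours → 1 H
  atom 4: aromatic c, 2 neighbours → 1 H
  atom 5: aromatic c, 2 neighbours → 1 H
  atom 6: aromatic c, 2 neighbours → 1 H
  atom 7: aromatic c, 2 neighbours → 1 H
Totals → C:6, H:6, O:1.
In Hill order: C6H6O.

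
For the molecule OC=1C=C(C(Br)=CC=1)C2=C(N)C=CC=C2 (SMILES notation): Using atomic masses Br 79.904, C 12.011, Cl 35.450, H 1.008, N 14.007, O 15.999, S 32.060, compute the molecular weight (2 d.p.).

264.12 g/mol

First, the molecular formula is C12H10BrNO (counting implicit H from valence).
  Br: 1 × 79.904 = 79.904
  C: 12 × 12.011 = 144.132
  H: 10 × 1.008 = 10.080
  N: 1 × 14.007 = 14.007
  O: 1 × 15.999 = 15.999
Sum: 1×79.904 + 12×12.011 + 10×1.008 + 1×14.007 + 1×15.999 = 264.122 → 264.12 g/mol.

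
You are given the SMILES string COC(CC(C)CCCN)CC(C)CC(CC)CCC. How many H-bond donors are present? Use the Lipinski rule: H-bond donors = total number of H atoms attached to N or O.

2

Donors: find every N or O and count the H atoms it carries.
  atom 2 (O): bond orders sum to 2 → 0 H
  atom 10 (N): bond orders sum to 1 → 2 H
Lipinski HBD = 2.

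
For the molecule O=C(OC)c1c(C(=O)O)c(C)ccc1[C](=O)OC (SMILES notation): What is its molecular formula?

Walk through each heavy atom and fill implicit hydrogens from standard valence (C 4, N 3, O 2, S 2, halogen 1); for lowercase aromatic atoms, an aromatic c carries 1 H when it has two neighbours and 0 H with three, and aromatic n carries 0 H:
  atom 1: O, bond orders sum to 2 (valence 2) → 0 H
  atom 2: C, bond orders sum to 4 (valence 4) → 0 H
  atom 3: O, bond orders sum to 2 (valence 2) → 0 H
  atom 4: C, bond orders sum to 1 (valence 4) → 3 H
  atom 5: aromatic c, 3 neighbours → 0 H
  atom 6: aromatic c, 3 neighbours → 0 H
  atom 7: C, bond orders sum to 4 (valence 4) → 0 H
  atom 8: O, bond orders sum to 2 (valence 2) → 0 H
  atom 9: O, bond orders sum to 1 (valence 2) → 1 H
  atom 10: aromatic c, 3 neighbours → 0 H
  atom 11: C, bond orders sum to 1 (valence 4) → 3 H
  atom 12: aromatic c, 2 neighbours → 1 H
  atom 13: aromatic c, 2 neighbours → 1 H
  atom 14: aromatic c, 3 neighbours → 0 H
  atom 15: C with explicit H count 0
  atom 16: O, bond orders sum to 2 (valence 2) → 0 H
  atom 17: O, bond orders sum to 2 (valence 2) → 0 H
  atom 18: C, bond orders sum to 1 (valence 4) → 3 H
Totals → C:12, H:12, O:6.

C12H12O6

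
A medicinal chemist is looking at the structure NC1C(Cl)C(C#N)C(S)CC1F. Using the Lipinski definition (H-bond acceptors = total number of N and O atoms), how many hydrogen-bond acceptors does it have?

N atoms: 2; O atoms: 0.
Lipinski HBA = 2 + 0 = 2.

2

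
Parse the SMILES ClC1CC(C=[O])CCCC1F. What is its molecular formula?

Walk through each heavy atom and fill implicit hydrogens from standard valence (C 4, N 3, O 2, S 2, halogen 1):
  atom 1: Cl (halogen, monovalent) → 0 H
  atom 2: C, bond orders sum to 3 (valence 4) → 1 H
  atom 3: C, bond orders sum to 2 (valence 4) → 2 H
  atom 4: C, bond orders sum to 3 (valence 4) → 1 H
  atom 5: C, bond orders sum to 3 (valence 4) → 1 H
  atom 6: O with explicit H count 0
  atom 7: C, bond orders sum to 2 (valence 4) → 2 H
  atom 8: C, bond orders sum to 2 (valence 4) → 2 H
  atom 9: C, bond orders sum to 2 (valence 4) → 2 H
  atom 10: C, bond orders sum to 3 (valence 4) → 1 H
  atom 11: F (halogen, monovalent) → 0 H
Totals → C:8, H:12, Cl:1, F:1, O:1.
In Hill order: C8H12ClFO.

C8H12ClFO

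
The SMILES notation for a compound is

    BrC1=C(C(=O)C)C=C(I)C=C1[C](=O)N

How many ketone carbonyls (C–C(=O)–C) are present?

1

The ketone motif appears at heavy-atom position 4 in the SMILES.
Other groups present: 1 amide.
Ketone count: 1.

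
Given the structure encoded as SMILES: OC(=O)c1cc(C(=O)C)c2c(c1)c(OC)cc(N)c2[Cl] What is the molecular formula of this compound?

C14H12ClNO4

Walk through each heavy atom and fill implicit hydrogens from standard valence (C 4, N 3, O 2, S 2, halogen 1); for lowercase aromatic atoms, an aromatic c carries 1 H when it has two neighbours and 0 H with three, and aromatic n carries 0 H:
  atom 1: O, bond orders sum to 1 (valence 2) → 1 H
  atom 2: C, bond orders sum to 4 (valence 4) → 0 H
  atom 3: O, bond orders sum to 2 (valence 2) → 0 H
  atom 4: aromatic c, 3 neighbours → 0 H
  atom 5: aromatic c, 2 neighbours → 1 H
  atom 6: aromatic c, 3 neighbours → 0 H
  atom 7: C, bond orders sum to 4 (valence 4) → 0 H
  atom 8: O, bond orders sum to 2 (valence 2) → 0 H
  atom 9: C, bond orders sum to 1 (valence 4) → 3 H
  atom 10: aromatic c, 3 neighbours → 0 H
  atom 11: aromatic c, 3 neighbours → 0 H
  atom 12: aromatic c, 2 neighbours → 1 H
  atom 13: aromatic c, 3 neighbours → 0 H
  atom 14: O, bond orders sum to 2 (valence 2) → 0 H
  atom 15: C, bond orders sum to 1 (valence 4) → 3 H
  atom 16: aromatic c, 2 neighbours → 1 H
  atom 17: aromatic c, 3 neighbours → 0 H
  atom 18: N, bond orders sum to 1 (valence 3) → 2 H
  atom 19: aromatic c, 3 neighbours → 0 H
  atom 20: Cl with explicit H count 0
Totals → C:14, H:12, Cl:1, N:1, O:4.
In Hill order: C14H12ClNO4.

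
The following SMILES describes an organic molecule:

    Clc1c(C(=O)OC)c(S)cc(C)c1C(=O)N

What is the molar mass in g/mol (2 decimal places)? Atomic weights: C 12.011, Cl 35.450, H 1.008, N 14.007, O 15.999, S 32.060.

259.70 g/mol

First, the molecular formula is C10H10ClNO3S (counting implicit H from valence).
  C: 10 × 12.011 = 120.110
  Cl: 1 × 35.450 = 35.450
  H: 10 × 1.008 = 10.080
  N: 1 × 14.007 = 14.007
  O: 3 × 15.999 = 47.997
  S: 1 × 32.060 = 32.060
Sum: 10×12.011 + 1×35.450 + 10×1.008 + 1×14.007 + 3×15.999 + 1×32.060 = 259.704 → 259.70 g/mol.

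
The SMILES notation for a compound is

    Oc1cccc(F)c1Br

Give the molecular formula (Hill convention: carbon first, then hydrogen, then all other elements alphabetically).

Walk through each heavy atom and fill implicit hydrogens from standard valence (C 4, N 3, O 2, S 2, halogen 1); for lowercase aromatic atoms, an aromatic c carries 1 H when it has two neighbours and 0 H with three, and aromatic n carries 0 H:
  atom 1: O, bond orders sum to 1 (valence 2) → 1 H
  atom 2: aromatic c, 3 neighbours → 0 H
  atom 3: aromatic c, 2 neighbours → 1 H
  atom 4: aromatic c, 2 neighbours → 1 H
  atom 5: aromatic c, 2 neighbours → 1 H
  atom 6: aromatic c, 3 neighbours → 0 H
  atom 7: F (halogen, monovalent) → 0 H
  atom 8: aromatic c, 3 neighbours → 0 H
  atom 9: Br (halogen, monovalent) → 0 H
Totals → C:6, H:4, Br:1, F:1, O:1.
In Hill order: C6H4BrFO.

C6H4BrFO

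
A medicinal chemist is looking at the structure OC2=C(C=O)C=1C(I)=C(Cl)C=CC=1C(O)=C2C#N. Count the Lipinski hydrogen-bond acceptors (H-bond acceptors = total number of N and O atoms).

4

N atoms: 1; O atoms: 3.
Lipinski HBA = 1 + 3 = 4.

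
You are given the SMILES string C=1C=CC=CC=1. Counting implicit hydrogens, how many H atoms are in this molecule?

Walk through each heavy atom and fill implicit hydrogens from standard valence (C 4, N 3, O 2, S 2, halogen 1):
  atom 1: C, bond orders sum to 3 (valence 4) → 1 H
  atom 2: C, bond orders sum to 3 (valence 4) → 1 H
  atom 3: C, bond orders sum to 3 (valence 4) → 1 H
  atom 4: C, bond orders sum to 3 (valence 4) → 1 H
  atom 5: C, bond orders sum to 3 (valence 4) → 1 H
  atom 6: C, bond orders sum to 3 (valence 4) → 1 H
Total hydrogens: 6.

6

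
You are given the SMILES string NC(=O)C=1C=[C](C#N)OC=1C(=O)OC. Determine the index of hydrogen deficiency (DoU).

Molecular formula: C8H6N2O4.
DoU = (2C + 2 + N − H − X) / 2, where X is the halogen count and O/S are ignored.
    = (2·8 + 2 + 2 − 6 − 0) / 2 = 14 / 2 = 7.

7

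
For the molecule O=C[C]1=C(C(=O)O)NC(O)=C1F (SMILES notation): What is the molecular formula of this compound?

Walk through each heavy atom and fill implicit hydrogens from standard valence (C 4, N 3, O 2, S 2, halogen 1):
  atom 1: O, bond orders sum to 2 (valence 2) → 0 H
  atom 2: C, bond orders sum to 3 (valence 4) → 1 H
  atom 3: C with explicit H count 0
  atom 4: C, bond orders sum to 4 (valence 4) → 0 H
  atom 5: C, bond orders sum to 4 (valence 4) → 0 H
  atom 6: O, bond orders sum to 2 (valence 2) → 0 H
  atom 7: O, bond orders sum to 1 (valence 2) → 1 H
  atom 8: N, bond orders sum to 2 (valence 3) → 1 H
  atom 9: C, bond orders sum to 4 (valence 4) → 0 H
  atom 10: O, bond orders sum to 1 (valence 2) → 1 H
  atom 11: C, bond orders sum to 4 (valence 4) → 0 H
  atom 12: F (halogen, monovalent) → 0 H
Totals → C:6, H:4, F:1, N:1, O:4.
In Hill order: C6H4FNO4.

C6H4FNO4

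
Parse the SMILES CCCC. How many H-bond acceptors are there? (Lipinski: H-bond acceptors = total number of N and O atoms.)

0

N atoms: 0; O atoms: 0.
Lipinski HBA = 0 + 0 = 0.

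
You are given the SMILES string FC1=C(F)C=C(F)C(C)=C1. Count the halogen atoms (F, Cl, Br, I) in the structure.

3

Halogen atoms appear at heavy-atom positions 1, 4, 7 (3×F).
Halogen count: 3.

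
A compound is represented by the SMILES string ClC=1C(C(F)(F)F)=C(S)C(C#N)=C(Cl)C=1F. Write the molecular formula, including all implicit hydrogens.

Walk through each heavy atom and fill implicit hydrogens from standard valence (C 4, N 3, O 2, S 2, halogen 1):
  atom 1: Cl (halogen, monovalent) → 0 H
  atom 2: C, bond orders sum to 4 (valence 4) → 0 H
  atom 3: C, bond orders sum to 4 (valence 4) → 0 H
  atom 4: C, bond orders sum to 4 (valence 4) → 0 H
  atom 5: F (halogen, monovalent) → 0 H
  atom 6: F (halogen, monovalent) → 0 H
  atom 7: F (halogen, monovalent) → 0 H
  atom 8: C, bond orders sum to 4 (valence 4) → 0 H
  atom 9: S, bond orders sum to 1 (valence 2) → 1 H
  atom 10: C, bond orders sum to 4 (valence 4) → 0 H
  atom 11: C, bond orders sum to 4 (valence 4) → 0 H
  atom 12: N, bond orders sum to 3 (valence 3) → 0 H
  atom 13: C, bond orders sum to 4 (valence 4) → 0 H
  atom 14: Cl (halogen, monovalent) → 0 H
  atom 15: C, bond orders sum to 4 (valence 4) → 0 H
  atom 16: F (halogen, monovalent) → 0 H
Totals → C:8, H:1, Cl:2, F:4, N:1, S:1.
In Hill order: C8HCl2F4NS.

C8HCl2F4NS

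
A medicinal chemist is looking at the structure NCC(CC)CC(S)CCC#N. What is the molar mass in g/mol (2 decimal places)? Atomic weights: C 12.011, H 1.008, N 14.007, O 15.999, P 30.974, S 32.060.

First, the molecular formula is C9H18N2S (counting implicit H from valence).
  C: 9 × 12.011 = 108.099
  H: 18 × 1.008 = 18.144
  N: 2 × 14.007 = 28.014
  S: 1 × 32.060 = 32.060
Sum: 9×12.011 + 18×1.008 + 2×14.007 + 1×32.060 = 186.317 → 186.32 g/mol.

186.32 g/mol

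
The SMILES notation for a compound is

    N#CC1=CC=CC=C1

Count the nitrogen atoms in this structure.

1

Scan the SMILES for N atoms (remember two-letter symbols like Cl and Br are single atoms).
Nitrogen count: 1.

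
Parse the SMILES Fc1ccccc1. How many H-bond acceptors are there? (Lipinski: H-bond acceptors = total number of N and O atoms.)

0

N atoms: 0; O atoms: 0.
Lipinski HBA = 0 + 0 = 0.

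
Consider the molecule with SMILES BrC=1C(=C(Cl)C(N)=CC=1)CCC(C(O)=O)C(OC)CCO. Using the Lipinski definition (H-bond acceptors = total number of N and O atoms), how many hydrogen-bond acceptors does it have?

N atoms: 1; O atoms: 4.
Lipinski HBA = 1 + 4 = 5.

5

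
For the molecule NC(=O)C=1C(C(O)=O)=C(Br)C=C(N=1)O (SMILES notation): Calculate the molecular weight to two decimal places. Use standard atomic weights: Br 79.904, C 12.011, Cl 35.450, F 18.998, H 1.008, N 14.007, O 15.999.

261.03 g/mol

First, the molecular formula is C7H5BrN2O4 (counting implicit H from valence).
  Br: 1 × 79.904 = 79.904
  C: 7 × 12.011 = 84.077
  H: 5 × 1.008 = 5.040
  N: 2 × 14.007 = 28.014
  O: 4 × 15.999 = 63.996
Sum: 1×79.904 + 7×12.011 + 5×1.008 + 2×14.007 + 4×15.999 = 261.031 → 261.03 g/mol.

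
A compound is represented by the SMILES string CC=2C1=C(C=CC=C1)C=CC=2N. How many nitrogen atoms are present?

Scan the SMILES for N atoms (remember two-letter symbols like Cl and Br are single atoms).
Nitrogen count: 1.

1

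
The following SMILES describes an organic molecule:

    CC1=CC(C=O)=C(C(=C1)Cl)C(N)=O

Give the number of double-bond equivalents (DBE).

Molecular formula: C9H8ClNO2.
DoU = (2C + 2 + N − H − X) / 2, where X is the halogen count and O/S are ignored.
    = (2·9 + 2 + 1 − 8 − 1) / 2 = 12 / 2 = 6.

6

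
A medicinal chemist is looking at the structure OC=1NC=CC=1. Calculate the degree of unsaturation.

Molecular formula: C4H5NO.
DoU = (2C + 2 + N − H − X) / 2, where X is the halogen count and O/S are ignored.
    = (2·4 + 2 + 1 − 5 − 0) / 2 = 6 / 2 = 3.

3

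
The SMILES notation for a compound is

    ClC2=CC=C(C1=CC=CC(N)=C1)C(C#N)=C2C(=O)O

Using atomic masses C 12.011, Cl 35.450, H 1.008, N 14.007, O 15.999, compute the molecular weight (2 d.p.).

272.69 g/mol

First, the molecular formula is C14H9ClN2O2 (counting implicit H from valence).
  C: 14 × 12.011 = 168.154
  Cl: 1 × 35.450 = 35.450
  H: 9 × 1.008 = 9.072
  N: 2 × 14.007 = 28.014
  O: 2 × 15.999 = 31.998
Sum: 14×12.011 + 1×35.450 + 9×1.008 + 2×14.007 + 2×15.999 = 272.688 → 272.69 g/mol.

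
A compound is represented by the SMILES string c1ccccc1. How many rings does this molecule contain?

1

In SMILES, each pair of matching ring-closure digits denotes one ring-closing bond; the number of such bonds equals the number of independent rings.
Ring-closure bonds here: 1.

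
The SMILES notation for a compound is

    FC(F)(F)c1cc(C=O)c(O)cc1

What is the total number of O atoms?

2

Scan the SMILES for O atoms (remember two-letter symbols like Cl and Br are single atoms).
Oxygen count: 2.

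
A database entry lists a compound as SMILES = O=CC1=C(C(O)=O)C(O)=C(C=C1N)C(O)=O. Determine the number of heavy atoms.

Every atom symbol written in the SMILES (organic subset) is one heavy atom; implicit H are not written.
Heavy atoms by element → C:9, N:1, O:6.
Total: 16.

16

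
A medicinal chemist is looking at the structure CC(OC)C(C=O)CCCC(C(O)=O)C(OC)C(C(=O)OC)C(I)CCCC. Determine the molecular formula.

C20H35IO7

Walk through each heavy atom and fill implicit hydrogens from standard valence (C 4, N 3, O 2, S 2, halogen 1):
  atom 1: C, bond orders sum to 1 (valence 4) → 3 H
  atom 2: C, bond orders sum to 3 (valence 4) → 1 H
  atom 3: O, bond orders sum to 2 (valence 2) → 0 H
  atom 4: C, bond orders sum to 1 (valence 4) → 3 H
  atom 5: C, bond orders sum to 3 (valence 4) → 1 H
  atom 6: C, bond orders sum to 3 (valence 4) → 1 H
  atom 7: O, bond orders sum to 2 (valence 2) → 0 H
  atom 8: C, bond orders sum to 2 (valence 4) → 2 H
  atom 9: C, bond orders sum to 2 (valence 4) → 2 H
  atom 10: C, bond orders sum to 2 (valence 4) → 2 H
  atom 11: C, bond orders sum to 3 (valence 4) → 1 H
  atom 12: C, bond orders sum to 4 (valence 4) → 0 H
  atom 13: O, bond orders sum to 1 (valence 2) → 1 H
  atom 14: O, bond orders sum to 2 (valence 2) → 0 H
  atom 15: C, bond orders sum to 3 (valence 4) → 1 H
  atom 16: O, bond orders sum to 2 (valence 2) → 0 H
  atom 17: C, bond orders sum to 1 (valence 4) → 3 H
  atom 18: C, bond orders sum to 3 (valence 4) → 1 H
  atom 19: C, bond orders sum to 4 (valence 4) → 0 H
  atom 20: O, bond orders sum to 2 (valence 2) → 0 H
  atom 21: O, bond orders sum to 2 (valence 2) → 0 H
  atom 22: C, bond orders sum to 1 (valence 4) → 3 H
  atom 23: C, bond orders sum to 3 (valence 4) → 1 H
  atom 24: I (halogen, monovalent) → 0 H
  atom 25: C, bond orders sum to 2 (valence 4) → 2 H
  atom 26: C, bond orders sum to 2 (valence 4) → 2 H
  atom 27: C, bond orders sum to 2 (valence 4) → 2 H
  atom 28: C, bond orders sum to 1 (valence 4) → 3 H
Totals → C:20, H:35, I:1, O:7.
In Hill order: C20H35IO7.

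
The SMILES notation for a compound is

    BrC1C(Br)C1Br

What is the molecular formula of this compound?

C3H3Br3

Walk through each heavy atom and fill implicit hydrogens from standard valence (C 4, N 3, O 2, S 2, halogen 1):
  atom 1: Br (halogen, monovalent) → 0 H
  atom 2: C, bond orders sum to 3 (valence 4) → 1 H
  atom 3: C, bond orders sum to 3 (valence 4) → 1 H
  atom 4: Br (halogen, monovalent) → 0 H
  atom 5: C, bond orders sum to 3 (valence 4) → 1 H
  atom 6: Br (halogen, monovalent) → 0 H
Totals → C:3, H:3, Br:3.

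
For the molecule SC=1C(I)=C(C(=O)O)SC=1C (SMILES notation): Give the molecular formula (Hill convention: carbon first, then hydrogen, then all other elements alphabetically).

Walk through each heavy atom and fill implicit hydrogens from standard valence (C 4, N 3, O 2, S 2, halogen 1):
  atom 1: S, bond orders sum to 1 (valence 2) → 1 H
  atom 2: C, bond orders sum to 4 (valence 4) → 0 H
  atom 3: C, bond orders sum to 4 (valence 4) → 0 H
  atom 4: I (halogen, monovalent) → 0 H
  atom 5: C, bond orders sum to 4 (valence 4) → 0 H
  atom 6: C, bond orders sum to 4 (valence 4) → 0 H
  atom 7: O, bond orders sum to 2 (valence 2) → 0 H
  atom 8: O, bond orders sum to 1 (valence 2) → 1 H
  atom 9: S, bond orders sum to 2 (valence 2) → 0 H
  atom 10: C, bond orders sum to 4 (valence 4) → 0 H
  atom 11: C, bond orders sum to 1 (valence 4) → 3 H
Totals → C:6, H:5, I:1, O:2, S:2.

C6H5IO2S2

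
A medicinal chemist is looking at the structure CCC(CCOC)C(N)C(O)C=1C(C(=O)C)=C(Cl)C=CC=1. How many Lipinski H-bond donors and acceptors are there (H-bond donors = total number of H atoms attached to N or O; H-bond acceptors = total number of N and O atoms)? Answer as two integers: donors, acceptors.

Donors: find every N or O and count the H atoms it carries.
  atom 6 (O): bond orders sum to 2 → 0 H
  atom 9 (N): bond orders sum to 1 → 2 H
  atom 11 (O): bond orders sum to 1 → 1 H
  atom 15 (O): bond orders sum to 2 → 0 H
Lipinski HBD = 3.
Acceptors: N atoms = 1, O atoms = 3 → HBA = 4.

3, 4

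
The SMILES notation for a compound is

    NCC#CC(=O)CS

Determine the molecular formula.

Walk through each heavy atom and fill implicit hydrogens from standard valence (C 4, N 3, O 2, S 2, halogen 1):
  atom 1: N, bond orders sum to 1 (valence 3) → 2 H
  atom 2: C, bond orders sum to 2 (valence 4) → 2 H
  atom 3: C, bond orders sum to 4 (valence 4) → 0 H
  atom 4: C, bond orders sum to 4 (valence 4) → 0 H
  atom 5: C, bond orders sum to 4 (valence 4) → 0 H
  atom 6: O, bond orders sum to 2 (valence 2) → 0 H
  atom 7: C, bond orders sum to 2 (valence 4) → 2 H
  atom 8: S, bond orders sum to 1 (valence 2) → 1 H
Totals → C:5, H:7, N:1, O:1, S:1.
In Hill order: C5H7NOS.

C5H7NOS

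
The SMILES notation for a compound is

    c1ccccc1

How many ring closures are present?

1

In SMILES, each pair of matching ring-closure digits denotes one ring-closing bond; the number of such bonds equals the number of independent rings.
Ring-closure bonds here: 1.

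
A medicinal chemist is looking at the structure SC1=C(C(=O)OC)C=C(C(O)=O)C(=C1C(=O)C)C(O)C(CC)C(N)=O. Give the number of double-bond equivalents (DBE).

8

Molecular formula: C16H19NO7S.
DoU = (2C + 2 + N − H − X) / 2, where X is the halogen count and O/S are ignored.
    = (2·16 + 2 + 1 − 19 − 0) / 2 = 16 / 2 = 8.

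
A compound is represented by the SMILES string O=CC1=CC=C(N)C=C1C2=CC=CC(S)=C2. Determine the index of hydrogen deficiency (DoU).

9

Molecular formula: C13H11NOS.
DoU = (2C + 2 + N − H − X) / 2, where X is the halogen count and O/S are ignored.
    = (2·13 + 2 + 1 − 11 − 0) / 2 = 18 / 2 = 9.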